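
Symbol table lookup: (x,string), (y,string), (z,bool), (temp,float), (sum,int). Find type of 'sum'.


Lookup 'sum' → type int


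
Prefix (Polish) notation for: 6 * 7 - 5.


left-to-right (same/higher precedence on left): tree is (- (* 6 7) 5)
Prefix: - * 6 7 5


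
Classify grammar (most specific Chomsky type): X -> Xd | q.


Left-linear: every RHS is a terminal or one nonterminal followed by a terminal
Classification: Type 3 (Regular)


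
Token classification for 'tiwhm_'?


Pattern: letter/underscore followed by alphanumerics, not a keyword
Type: IDENTIFIER


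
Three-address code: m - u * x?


Break into single-operator statements:
t1 = u * x
t2 = m - t1


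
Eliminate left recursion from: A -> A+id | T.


Left-recursive alternatives: A+id; non-recursive: T
Introduce A': A -> TA', A' -> +idA' | ε


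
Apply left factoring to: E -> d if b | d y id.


Common prefix: 'd'
Factored: E -> d E', E' -> if b | y id


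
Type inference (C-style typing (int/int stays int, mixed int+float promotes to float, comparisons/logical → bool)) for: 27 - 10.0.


Operand types: int - float
Rule: mixed int/float promotes to float; int/int stays int
Result type: float


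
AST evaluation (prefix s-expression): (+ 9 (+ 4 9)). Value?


Evaluate inner: (+ 4 9) = 13
Evaluate root: (+ 9 13) = 22
Result: 22


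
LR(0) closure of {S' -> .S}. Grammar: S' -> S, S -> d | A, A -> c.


Start: S' -> .S
For each item with dot before a nonterminal B, add B -> .γ for every B-production
Closure: [S' -> .S, S -> .d, S -> .A, A -> .c]


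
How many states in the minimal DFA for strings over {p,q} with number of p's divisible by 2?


Track (count of p) mod 2: states 0..1, accept at 0
Minimal DFA: 2 states


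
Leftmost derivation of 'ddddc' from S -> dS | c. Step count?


Derivation: S => dS => ddS => dddS => ddddS => ddddc
Steps: 5


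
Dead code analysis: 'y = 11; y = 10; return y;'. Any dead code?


first assignment to y is overwritten before any read
Dead: 'y = 11'


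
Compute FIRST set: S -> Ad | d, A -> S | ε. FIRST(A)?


Per alternative of A: FIRST(S) = {d}; FIRST(ε) = {ε}
FIRST(A) = {d, ε}


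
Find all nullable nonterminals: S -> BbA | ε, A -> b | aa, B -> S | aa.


A nonterminal is nullable iff some alternative derives ε (directly, or every symbol in it is nullable)
Nullable: {B, S}


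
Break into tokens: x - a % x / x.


Scan left to right, longest-match per lexeme
Tokens: ID(x), OP(-), ID(a), OP(%), ID(x), OP(/), ID(x)


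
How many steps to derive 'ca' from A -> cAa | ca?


Derivation: A => ca
Steps: 1


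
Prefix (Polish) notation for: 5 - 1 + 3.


left-to-right (same/higher precedence on left): tree is (+ (- 5 1) 3)
Prefix: + - 5 1 3


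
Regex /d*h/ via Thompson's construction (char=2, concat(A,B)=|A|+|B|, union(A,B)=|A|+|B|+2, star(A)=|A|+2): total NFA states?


Syntax tree has 2 char leaf(s), 0 union(s), 1 star(s)
chars contribute 2×2 = 4; each union adds +2; each star adds +2
Total: 4 + 0 + 2 = 6 states


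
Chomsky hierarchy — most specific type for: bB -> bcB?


LHS has context (more than one symbol) and |LHS| ≤ |RHS|
Classification: Type 1 (Context-Sensitive)


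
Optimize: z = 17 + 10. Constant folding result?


17 + 10 = 27 at compile time
Optimized: z = 27


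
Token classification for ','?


Pattern: delimiter/punctuation
Type: PUNCTUATION


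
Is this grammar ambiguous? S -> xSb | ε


balanced x^n…b^n: each string has a unique parse
Unambiguous


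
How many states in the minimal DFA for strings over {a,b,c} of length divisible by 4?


Track length mod 4: states 0..3, accept at 0
Minimal DFA: 4 states


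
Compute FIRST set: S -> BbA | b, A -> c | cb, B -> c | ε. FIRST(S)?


Per alternative of S: FIRST(BbA) = {b, c}; FIRST(b) = {b}
FIRST(S) = {b, c}


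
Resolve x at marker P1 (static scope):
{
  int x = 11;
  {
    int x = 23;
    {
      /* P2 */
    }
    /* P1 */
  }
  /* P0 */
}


x declared in the same block as P1
x = 23


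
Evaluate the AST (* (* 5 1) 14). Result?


Evaluate inner: (* 5 1) = 5
Evaluate root: (* 5 14) = 70
Result: 70


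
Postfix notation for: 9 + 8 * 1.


* has higher precedence, evaluate 8*1 first
Postfix: 9 8 1 * +


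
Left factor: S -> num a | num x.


Common prefix: 'num'
Factored: S -> num S', S' -> a | x


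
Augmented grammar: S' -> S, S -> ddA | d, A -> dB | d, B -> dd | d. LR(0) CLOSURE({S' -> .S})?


Start: S' -> .S
For each item with dot before a nonterminal B, add B -> .γ for every B-production
Closure: [S' -> .S, S -> .ddA, S -> .d]


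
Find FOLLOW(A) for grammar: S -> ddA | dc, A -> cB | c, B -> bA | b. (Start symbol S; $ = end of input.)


$ ∈ FOLLOW(S). For each A -> αBβ: add FIRST(β)\{ε} to FOLLOW(B); if β nullable, add FOLLOW(A).
FOLLOW(A) = {$}


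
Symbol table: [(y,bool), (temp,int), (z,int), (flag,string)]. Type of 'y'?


Lookup 'y' → type bool


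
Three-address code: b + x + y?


Break into single-operator statements:
t1 = b + x
t2 = t1 + y


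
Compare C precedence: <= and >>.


'>>' is shift (level 8); '<=' is relational (level 7)
Higher level binds tighter
'>>' has higher precedence than '<='


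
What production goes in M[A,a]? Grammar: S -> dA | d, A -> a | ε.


For [A, a]: 'a' ∈ FIRST(a)
Entry: A -> a


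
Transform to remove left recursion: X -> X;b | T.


Left-recursive alternatives: X;b; non-recursive: T
Introduce X': X -> TX', X' -> ;bX' | ε


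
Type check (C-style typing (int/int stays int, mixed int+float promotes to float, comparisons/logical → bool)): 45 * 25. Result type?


Operand types: int * int
Rule: mixed int/float promotes to float; int/int stays int
Result type: int


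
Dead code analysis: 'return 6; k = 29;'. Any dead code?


statement follows a return and is unreachable
Dead: 'k = 29'


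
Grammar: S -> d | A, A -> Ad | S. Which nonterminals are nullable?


A nonterminal is nullable iff some alternative derives ε (directly, or every symbol in it is nullable)
Nullable: {}


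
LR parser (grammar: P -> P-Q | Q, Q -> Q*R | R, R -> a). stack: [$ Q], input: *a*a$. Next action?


shift '*' to continue Q -> Q*R
Action: shift


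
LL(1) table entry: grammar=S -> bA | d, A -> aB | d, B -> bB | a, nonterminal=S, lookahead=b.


For [S, b]: 'b' ∈ FIRST(bA)
Entry: S -> bA


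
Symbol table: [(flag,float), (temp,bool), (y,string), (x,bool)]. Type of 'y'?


Lookup 'y' → type string


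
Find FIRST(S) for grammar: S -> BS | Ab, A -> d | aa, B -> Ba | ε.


Per alternative of S: FIRST(BS) = {a, d}; FIRST(Ab) = {a, d}
FIRST(S) = {a, d}


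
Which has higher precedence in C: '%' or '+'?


'%' is multiplicative (level 10); '+' is additive (level 9)
Higher level binds tighter
'%' has higher precedence than '+'


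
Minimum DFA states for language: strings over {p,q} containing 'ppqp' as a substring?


KMP-style automaton: 4 progress states + 1 absorbing accept = 5
Minimal DFA: 5 states


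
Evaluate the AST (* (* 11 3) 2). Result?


Evaluate inner: (* 11 3) = 33
Evaluate root: (* 33 2) = 66
Result: 66


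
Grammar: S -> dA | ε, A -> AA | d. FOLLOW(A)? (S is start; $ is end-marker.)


$ ∈ FOLLOW(S). For each A -> αBβ: add FIRST(β)\{ε} to FOLLOW(B); if β nullable, add FOLLOW(A).
FOLLOW(A) = {$, d}


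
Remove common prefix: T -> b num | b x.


Common prefix: 'b'
Factored: T -> b T', T' -> num | x


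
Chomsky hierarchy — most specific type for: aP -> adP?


LHS has context (more than one symbol) and |LHS| ≤ |RHS|
Classification: Type 1 (Context-Sensitive)


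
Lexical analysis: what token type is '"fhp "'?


Pattern: double-quoted sequence
Type: STRING_LITERAL


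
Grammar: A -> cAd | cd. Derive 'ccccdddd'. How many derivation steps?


Derivation: A => cAd => ccAdd => cccAddd => ccccdddd
Steps: 4


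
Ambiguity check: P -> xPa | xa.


balanced x^n…a^n: each string has a unique parse
Unambiguous


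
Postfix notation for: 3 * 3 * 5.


Left to right (same or higher precedence on left)
Postfix: 3 3 * 5 *


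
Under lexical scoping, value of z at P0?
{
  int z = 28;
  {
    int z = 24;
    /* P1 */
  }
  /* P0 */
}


z declared in the same block as P0
z = 28


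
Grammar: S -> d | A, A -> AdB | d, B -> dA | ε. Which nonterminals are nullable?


A nonterminal is nullable iff some alternative derives ε (directly, or every symbol in it is nullable)
Nullable: {B}


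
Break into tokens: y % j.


Scan left to right, longest-match per lexeme
Tokens: ID(y), OP(%), ID(j)


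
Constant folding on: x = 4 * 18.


4 * 18 = 72 at compile time
Optimized: x = 72


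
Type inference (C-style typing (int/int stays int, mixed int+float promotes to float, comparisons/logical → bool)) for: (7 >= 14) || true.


Operand types: bool || bool
Rule: logical operators take bool operands and yield bool
Result type: bool


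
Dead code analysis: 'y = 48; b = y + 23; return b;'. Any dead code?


y is read by b's definition; b is returned
No dead code


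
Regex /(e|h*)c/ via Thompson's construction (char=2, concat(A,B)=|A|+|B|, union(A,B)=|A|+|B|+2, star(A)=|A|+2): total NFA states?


Syntax tree has 3 char leaf(s), 1 union(s), 1 star(s)
chars contribute 3×2 = 6; each union adds +2; each star adds +2
Total: 6 + 2 + 2 = 10 states


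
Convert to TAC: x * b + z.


Break into single-operator statements:
t1 = x * b
t2 = t1 + z


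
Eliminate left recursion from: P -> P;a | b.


Left-recursive alternatives: P;a; non-recursive: b
Introduce P': P -> bP', P' -> ;aP' | ε


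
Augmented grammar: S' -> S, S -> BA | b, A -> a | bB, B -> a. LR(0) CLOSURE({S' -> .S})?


Start: S' -> .S
For each item with dot before a nonterminal B, add B -> .γ for every B-production
Closure: [S' -> .S, S -> .BA, S -> .b, B -> .a]


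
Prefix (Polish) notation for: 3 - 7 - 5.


left-to-right (same/higher precedence on left): tree is (- (- 3 7) 5)
Prefix: - - 3 7 5


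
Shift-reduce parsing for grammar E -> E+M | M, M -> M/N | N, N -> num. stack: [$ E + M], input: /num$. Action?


'/' can extend M; shift to build M -> M/N
Action: shift


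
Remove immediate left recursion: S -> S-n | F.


Left-recursive alternatives: S-n; non-recursive: F
Introduce S': S -> FS', S' -> -nS' | ε


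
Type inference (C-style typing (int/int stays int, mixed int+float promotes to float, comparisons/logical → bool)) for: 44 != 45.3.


Operand types: int != float
Rule: comparison yields bool
Result type: bool


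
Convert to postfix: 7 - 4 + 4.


Left to right (same or higher precedence on left)
Postfix: 7 4 - 4 +


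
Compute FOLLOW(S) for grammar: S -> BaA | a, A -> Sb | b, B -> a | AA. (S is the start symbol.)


$ ∈ FOLLOW(S). For each A -> αBβ: add FIRST(β)\{ε} to FOLLOW(B); if β nullable, add FOLLOW(A).
FOLLOW(S) = {$, b}


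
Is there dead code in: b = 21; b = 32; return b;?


first assignment to b is overwritten before any read
Dead: 'b = 21'


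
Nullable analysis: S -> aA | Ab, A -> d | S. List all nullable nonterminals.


A nonterminal is nullable iff some alternative derives ε (directly, or every symbol in it is nullable)
Nullable: {}


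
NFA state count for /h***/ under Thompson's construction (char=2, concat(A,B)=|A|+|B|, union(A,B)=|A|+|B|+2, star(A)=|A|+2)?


Syntax tree has 1 char leaf(s), 0 union(s), 3 star(s)
chars contribute 1×2 = 2; each union adds +2; each star adds +2
Total: 2 + 0 + 6 = 8 states


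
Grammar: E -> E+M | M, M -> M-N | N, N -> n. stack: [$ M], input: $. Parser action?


lookahead ∉ {-} so M won't extend; reduce E -> M
Action: reduce (E -> M)


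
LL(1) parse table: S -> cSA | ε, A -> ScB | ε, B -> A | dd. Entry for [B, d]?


For [B, d]: 'd' ∈ FIRST(dd)
Entry: B -> dd


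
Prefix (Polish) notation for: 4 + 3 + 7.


left-to-right (same/higher precedence on left): tree is (+ (+ 4 3) 7)
Prefix: + + 4 3 7


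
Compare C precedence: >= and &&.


'>=' is relational (level 7); '&&' is logical AND (level 2)
Higher level binds tighter
'>=' has higher precedence than '&&'


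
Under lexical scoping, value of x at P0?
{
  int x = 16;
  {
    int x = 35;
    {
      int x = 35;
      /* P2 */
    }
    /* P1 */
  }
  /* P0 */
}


x declared in the same block as P0
x = 16


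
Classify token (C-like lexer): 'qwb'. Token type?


Pattern: letter/underscore followed by alphanumerics, not a keyword
Type: IDENTIFIER


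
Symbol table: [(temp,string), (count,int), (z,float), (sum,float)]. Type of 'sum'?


Lookup 'sum' → type float


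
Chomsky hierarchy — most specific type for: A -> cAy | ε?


Single nonterminal LHS, but c^n y^n is not regular
Classification: Type 2 (Context-Free)


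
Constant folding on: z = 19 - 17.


19 - 17 = 2 at compile time
Optimized: z = 2


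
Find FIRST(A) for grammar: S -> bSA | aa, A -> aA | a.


Per alternative of A: FIRST(aA) = {a}; FIRST(a) = {a}
FIRST(A) = {a}


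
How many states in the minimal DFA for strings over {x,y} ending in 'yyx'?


Track the longest suffix of input matching a prefix of 'yyx': 4 classes (prefixes of length 0..3)
Minimal DFA: 4 states


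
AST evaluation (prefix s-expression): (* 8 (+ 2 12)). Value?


Evaluate inner: (+ 2 12) = 14
Evaluate root: (* 8 14) = 112
Result: 112


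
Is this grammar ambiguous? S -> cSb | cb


balanced c^n…b^n: each string has a unique parse
Unambiguous


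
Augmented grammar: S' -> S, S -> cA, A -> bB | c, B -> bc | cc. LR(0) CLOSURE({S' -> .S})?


Start: S' -> .S
For each item with dot before a nonterminal B, add B -> .γ for every B-production
Closure: [S' -> .S, S -> .cA]


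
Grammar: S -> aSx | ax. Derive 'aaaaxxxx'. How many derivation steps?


Derivation: S => aSx => aaSxx => aaaSxxx => aaaaxxxx
Steps: 4


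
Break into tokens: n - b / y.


Scan left to right, longest-match per lexeme
Tokens: ID(n), OP(-), ID(b), OP(/), ID(y)


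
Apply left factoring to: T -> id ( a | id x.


Common prefix: 'id'
Factored: T -> id T', T' -> ( a | x


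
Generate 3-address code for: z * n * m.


Break into single-operator statements:
t1 = z * n
t2 = t1 * m


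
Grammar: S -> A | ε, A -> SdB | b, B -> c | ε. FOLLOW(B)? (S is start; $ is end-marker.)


$ ∈ FOLLOW(S). For each A -> αBβ: add FIRST(β)\{ε} to FOLLOW(B); if β nullable, add FOLLOW(A).
FOLLOW(B) = {$, d}


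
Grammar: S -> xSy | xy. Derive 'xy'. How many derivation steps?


Derivation: S => xy
Steps: 1


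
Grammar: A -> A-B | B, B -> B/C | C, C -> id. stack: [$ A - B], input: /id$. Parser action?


'/' can extend B; shift to build B -> B/C
Action: shift


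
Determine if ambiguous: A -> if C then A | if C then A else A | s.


dangling else: 'if C then if C then s else s' parses two ways
Ambiguous


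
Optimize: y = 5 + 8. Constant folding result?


5 + 8 = 13 at compile time
Optimized: y = 13


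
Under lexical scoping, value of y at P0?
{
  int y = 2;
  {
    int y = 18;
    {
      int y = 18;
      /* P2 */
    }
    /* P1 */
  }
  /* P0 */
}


y declared in the same block as P0
y = 2


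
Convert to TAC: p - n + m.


Break into single-operator statements:
t1 = p - n
t2 = t1 + m


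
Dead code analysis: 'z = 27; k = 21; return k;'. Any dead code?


z is assigned but never read
Dead: 'z = 27'


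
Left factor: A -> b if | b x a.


Common prefix: 'b'
Factored: A -> b A', A' -> if | x a


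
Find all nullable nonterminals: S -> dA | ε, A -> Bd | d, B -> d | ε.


A nonterminal is nullable iff some alternative derives ε (directly, or every symbol in it is nullable)
Nullable: {B, S}


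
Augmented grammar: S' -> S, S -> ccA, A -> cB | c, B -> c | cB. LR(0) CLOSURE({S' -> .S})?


Start: S' -> .S
For each item with dot before a nonterminal B, add B -> .γ for every B-production
Closure: [S' -> .S, S -> .ccA]


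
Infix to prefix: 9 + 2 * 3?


'*' binds tighter: tree is (+ 9 (* 2 3))
Prefix: + 9 * 2 3


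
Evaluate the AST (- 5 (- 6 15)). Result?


Evaluate inner: (- 6 15) = -9
Evaluate root: (- 5 -9) = 14
Result: 14


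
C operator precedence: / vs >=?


'/' is multiplicative (level 10); '>=' is relational (level 7)
Higher level binds tighter
'/' has higher precedence than '>='


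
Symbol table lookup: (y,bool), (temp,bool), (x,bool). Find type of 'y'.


Lookup 'y' → type bool


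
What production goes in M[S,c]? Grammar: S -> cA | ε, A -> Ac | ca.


For [S, c]: 'c' ∈ FIRST(cA)
Entry: S -> cA


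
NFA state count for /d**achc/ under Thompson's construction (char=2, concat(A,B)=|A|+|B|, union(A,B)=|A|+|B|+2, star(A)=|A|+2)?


Syntax tree has 5 char leaf(s), 0 union(s), 2 star(s)
chars contribute 5×2 = 10; each union adds +2; each star adds +2
Total: 10 + 0 + 4 = 14 states


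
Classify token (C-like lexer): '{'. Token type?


Pattern: delimiter/punctuation
Type: PUNCTUATION


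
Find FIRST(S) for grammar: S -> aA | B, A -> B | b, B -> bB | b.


Per alternative of S: FIRST(aA) = {a}; FIRST(B) = {b}
FIRST(S) = {a, b}


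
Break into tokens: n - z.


Scan left to right, longest-match per lexeme
Tokens: ID(n), OP(-), ID(z)


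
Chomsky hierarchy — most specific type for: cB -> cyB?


LHS has context (more than one symbol) and |LHS| ≤ |RHS|
Classification: Type 1 (Context-Sensitive)


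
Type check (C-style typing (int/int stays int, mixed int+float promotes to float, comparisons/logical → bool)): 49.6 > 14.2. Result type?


Operand types: float > float
Rule: comparison yields bool
Result type: bool


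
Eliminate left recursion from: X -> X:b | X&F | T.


Left-recursive alternatives: X:b, X&F; non-recursive: T
Introduce X': X -> TX', X' -> :bX' | &FX' | ε


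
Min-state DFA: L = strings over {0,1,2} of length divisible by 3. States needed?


Track length mod 3: states 0..2, accept at 0
Minimal DFA: 3 states


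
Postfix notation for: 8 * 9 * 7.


Left to right (same or higher precedence on left)
Postfix: 8 9 * 7 *


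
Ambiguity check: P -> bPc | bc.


balanced b^n…c^n: each string has a unique parse
Unambiguous


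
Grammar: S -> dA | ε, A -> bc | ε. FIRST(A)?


Per alternative of A: FIRST(bc) = {b}; FIRST(ε) = {ε}
FIRST(A) = {b, ε}


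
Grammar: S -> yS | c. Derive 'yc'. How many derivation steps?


Derivation: S => yS => yc
Steps: 2


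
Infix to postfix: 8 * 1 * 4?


Left to right (same or higher precedence on left)
Postfix: 8 1 * 4 *


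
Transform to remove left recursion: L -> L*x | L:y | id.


Left-recursive alternatives: L*x, L:y; non-recursive: id
Introduce L': L -> idL', L' -> *xL' | :yL' | ε


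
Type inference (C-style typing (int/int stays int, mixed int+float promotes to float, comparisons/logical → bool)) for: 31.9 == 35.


Operand types: float == int
Rule: comparison yields bool
Result type: bool


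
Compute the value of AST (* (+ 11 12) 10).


Evaluate inner: (+ 11 12) = 23
Evaluate root: (* 23 10) = 230
Result: 230


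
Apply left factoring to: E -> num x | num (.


Common prefix: 'num'
Factored: E -> num E', E' -> x | (


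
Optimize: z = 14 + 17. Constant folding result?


14 + 17 = 31 at compile time
Optimized: z = 31


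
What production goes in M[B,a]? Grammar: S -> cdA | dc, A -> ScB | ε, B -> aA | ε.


For [B, a]: 'a' ∈ FIRST(aA)
Entry: B -> aA


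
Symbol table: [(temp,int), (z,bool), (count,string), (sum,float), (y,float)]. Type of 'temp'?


Lookup 'temp' → type int


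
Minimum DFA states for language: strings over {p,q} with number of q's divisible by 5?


Track (count of q) mod 5: states 0..4, accept at 0
Minimal DFA: 5 states


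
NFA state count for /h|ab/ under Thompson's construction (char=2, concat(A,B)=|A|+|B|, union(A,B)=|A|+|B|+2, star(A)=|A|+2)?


Syntax tree has 3 char leaf(s), 1 union(s), 0 star(s)
chars contribute 3×2 = 6; each union adds +2; each star adds +2
Total: 6 + 2 + 0 = 8 states


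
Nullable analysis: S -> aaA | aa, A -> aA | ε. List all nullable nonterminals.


A nonterminal is nullable iff some alternative derives ε (directly, or every symbol in it is nullable)
Nullable: {A}


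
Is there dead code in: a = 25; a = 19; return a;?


first assignment to a is overwritten before any read
Dead: 'a = 25'


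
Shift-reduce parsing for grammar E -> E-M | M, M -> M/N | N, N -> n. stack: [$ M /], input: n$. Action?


no handle; shift 'n'
Action: shift


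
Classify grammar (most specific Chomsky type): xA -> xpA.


LHS has context (more than one symbol) and |LHS| ≤ |RHS|
Classification: Type 1 (Context-Sensitive)


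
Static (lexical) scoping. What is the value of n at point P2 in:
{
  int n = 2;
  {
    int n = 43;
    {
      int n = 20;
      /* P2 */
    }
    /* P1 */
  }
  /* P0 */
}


n declared in the same block as P2
n = 20


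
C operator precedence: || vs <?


'<' is relational (level 7); '||' is logical OR (level 1)
Higher level binds tighter
'<' has higher precedence than '||'


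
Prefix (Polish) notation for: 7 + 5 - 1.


left-to-right (same/higher precedence on left): tree is (- (+ 7 5) 1)
Prefix: - + 7 5 1


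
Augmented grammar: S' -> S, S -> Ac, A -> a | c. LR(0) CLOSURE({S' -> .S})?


Start: S' -> .S
For each item with dot before a nonterminal B, add B -> .γ for every B-production
Closure: [S' -> .S, S -> .Ac, A -> .a, A -> .c]


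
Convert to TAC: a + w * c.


Break into single-operator statements:
t1 = w * c
t2 = a + t1


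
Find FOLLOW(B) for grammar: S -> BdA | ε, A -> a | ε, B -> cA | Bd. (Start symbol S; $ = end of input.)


$ ∈ FOLLOW(S). For each A -> αBβ: add FIRST(β)\{ε} to FOLLOW(B); if β nullable, add FOLLOW(A).
FOLLOW(B) = {d}


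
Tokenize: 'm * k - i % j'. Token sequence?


Scan left to right, longest-match per lexeme
Tokens: ID(m), OP(*), ID(k), OP(-), ID(i), OP(%), ID(j)


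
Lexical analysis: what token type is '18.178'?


Pattern: digits with a decimal point
Type: FLOAT_LITERAL


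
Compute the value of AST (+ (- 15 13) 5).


Evaluate inner: (- 15 13) = 2
Evaluate root: (+ 2 5) = 7
Result: 7


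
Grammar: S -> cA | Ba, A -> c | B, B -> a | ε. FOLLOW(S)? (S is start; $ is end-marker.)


$ ∈ FOLLOW(S). For each A -> αBβ: add FIRST(β)\{ε} to FOLLOW(B); if β nullable, add FOLLOW(A).
FOLLOW(S) = {$}


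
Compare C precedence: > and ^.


'>' is relational (level 7); '^' is bitwise XOR (level 4)
Higher level binds tighter
'>' has higher precedence than '^'


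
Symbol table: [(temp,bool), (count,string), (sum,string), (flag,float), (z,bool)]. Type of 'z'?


Lookup 'z' → type bool


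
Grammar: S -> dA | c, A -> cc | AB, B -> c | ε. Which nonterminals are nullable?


A nonterminal is nullable iff some alternative derives ε (directly, or every symbol in it is nullable)
Nullable: {B}


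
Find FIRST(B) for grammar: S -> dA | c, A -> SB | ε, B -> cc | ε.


Per alternative of B: FIRST(cc) = {c}; FIRST(ε) = {ε}
FIRST(B) = {c, ε}


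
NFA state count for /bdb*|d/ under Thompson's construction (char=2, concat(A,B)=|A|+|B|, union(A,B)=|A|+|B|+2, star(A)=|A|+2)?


Syntax tree has 4 char leaf(s), 1 union(s), 1 star(s)
chars contribute 4×2 = 8; each union adds +2; each star adds +2
Total: 8 + 2 + 2 = 12 states


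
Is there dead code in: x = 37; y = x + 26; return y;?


x is read by y's definition; y is returned
No dead code


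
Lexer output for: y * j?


Scan left to right, longest-match per lexeme
Tokens: ID(y), OP(*), ID(j)


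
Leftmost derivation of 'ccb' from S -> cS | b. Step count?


Derivation: S => cS => ccS => ccb
Steps: 3


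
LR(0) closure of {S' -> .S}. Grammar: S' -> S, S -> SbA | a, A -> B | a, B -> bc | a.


Start: S' -> .S
For each item with dot before a nonterminal B, add B -> .γ for every B-production
Closure: [S' -> .S, S -> .SbA, S -> .a]


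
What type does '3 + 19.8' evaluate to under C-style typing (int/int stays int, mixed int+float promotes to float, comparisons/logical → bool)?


Operand types: int + float
Rule: mixed int/float promotes to float; int/int stays int
Result type: float


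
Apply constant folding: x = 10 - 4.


10 - 4 = 6 at compile time
Optimized: x = 6


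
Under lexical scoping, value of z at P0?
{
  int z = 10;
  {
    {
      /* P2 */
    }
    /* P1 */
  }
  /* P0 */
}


z declared in the same block as P0
z = 10


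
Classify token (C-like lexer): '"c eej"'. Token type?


Pattern: double-quoted sequence
Type: STRING_LITERAL


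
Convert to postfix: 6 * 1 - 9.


Left to right (same or higher precedence on left)
Postfix: 6 1 * 9 -


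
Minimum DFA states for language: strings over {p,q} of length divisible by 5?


Track length mod 5: states 0..4, accept at 0
Minimal DFA: 5 states


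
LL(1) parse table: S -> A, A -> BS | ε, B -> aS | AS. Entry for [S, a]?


For [S, a]: 'a' ∈ FIRST(A)
Entry: S -> A


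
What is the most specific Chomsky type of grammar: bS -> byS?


LHS has context (more than one symbol) and |LHS| ≤ |RHS|
Classification: Type 1 (Context-Sensitive)


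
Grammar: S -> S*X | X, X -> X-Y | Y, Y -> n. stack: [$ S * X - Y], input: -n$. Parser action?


handle 'X-Y' on top
Action: reduce (X -> X-Y)


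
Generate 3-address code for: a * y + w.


Break into single-operator statements:
t1 = a * y
t2 = t1 + w


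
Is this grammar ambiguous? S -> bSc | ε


balanced b^n…c^n: each string has a unique parse
Unambiguous


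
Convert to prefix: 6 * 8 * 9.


left-to-right (same/higher precedence on left): tree is (* (* 6 8) 9)
Prefix: * * 6 8 9


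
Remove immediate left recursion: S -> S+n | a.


Left-recursive alternatives: S+n; non-recursive: a
Introduce S': S -> aS', S' -> +nS' | ε


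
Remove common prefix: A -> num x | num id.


Common prefix: 'num'
Factored: A -> num A', A' -> x | id


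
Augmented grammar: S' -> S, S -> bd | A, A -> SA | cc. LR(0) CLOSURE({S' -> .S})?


Start: S' -> .S
For each item with dot before a nonterminal B, add B -> .γ for every B-production
Closure: [S' -> .S, S -> .bd, S -> .A, A -> .SA, A -> .cc]


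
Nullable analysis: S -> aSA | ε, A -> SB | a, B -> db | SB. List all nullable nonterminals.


A nonterminal is nullable iff some alternative derives ε (directly, or every symbol in it is nullable)
Nullable: {S}


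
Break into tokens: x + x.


Scan left to right, longest-match per lexeme
Tokens: ID(x), OP(+), ID(x)


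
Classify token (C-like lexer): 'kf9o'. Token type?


Pattern: letter/underscore followed by alphanumerics, not a keyword
Type: IDENTIFIER


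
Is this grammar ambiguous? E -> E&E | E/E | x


'x&x/x' has two parse trees (no precedence encoded between & and /)
Ambiguous


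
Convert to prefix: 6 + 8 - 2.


left-to-right (same/higher precedence on left): tree is (- (+ 6 8) 2)
Prefix: - + 6 8 2


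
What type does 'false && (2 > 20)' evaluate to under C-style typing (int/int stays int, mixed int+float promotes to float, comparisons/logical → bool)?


Operand types: bool && bool
Rule: logical operators take bool operands and yield bool
Result type: bool


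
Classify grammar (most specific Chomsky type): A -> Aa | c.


Left-linear: every RHS is a terminal or one nonterminal followed by a terminal
Classification: Type 3 (Regular)


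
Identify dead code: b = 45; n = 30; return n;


b is assigned but never read
Dead: 'b = 45'


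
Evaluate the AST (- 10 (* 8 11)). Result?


Evaluate inner: (* 8 11) = 88
Evaluate root: (- 10 88) = -78
Result: -78


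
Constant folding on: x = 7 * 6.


7 * 6 = 42 at compile time
Optimized: x = 42


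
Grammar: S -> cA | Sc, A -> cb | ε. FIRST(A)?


Per alternative of A: FIRST(cb) = {c}; FIRST(ε) = {ε}
FIRST(A) = {c, ε}


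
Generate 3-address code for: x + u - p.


Break into single-operator statements:
t1 = x + u
t2 = t1 - p


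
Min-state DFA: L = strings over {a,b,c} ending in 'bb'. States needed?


Track the longest suffix of input matching a prefix of 'bb': 3 classes (prefixes of length 0..2)
Minimal DFA: 3 states


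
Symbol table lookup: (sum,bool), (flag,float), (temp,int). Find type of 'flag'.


Lookup 'flag' → type float


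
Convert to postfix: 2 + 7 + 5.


Left to right (same or higher precedence on left)
Postfix: 2 7 + 5 +


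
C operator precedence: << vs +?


'+' is additive (level 9); '<<' is shift (level 8)
Higher level binds tighter
'+' has higher precedence than '<<'


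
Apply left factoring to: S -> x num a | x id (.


Common prefix: 'x'
Factored: S -> x S', S' -> num a | id (


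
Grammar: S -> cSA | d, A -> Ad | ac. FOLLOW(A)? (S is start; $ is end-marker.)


$ ∈ FOLLOW(S). For each A -> αBβ: add FIRST(β)\{ε} to FOLLOW(B); if β nullable, add FOLLOW(A).
FOLLOW(A) = {$, a, d}


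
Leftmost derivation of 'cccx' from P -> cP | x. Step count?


Derivation: P => cP => ccP => cccP => cccx
Steps: 4


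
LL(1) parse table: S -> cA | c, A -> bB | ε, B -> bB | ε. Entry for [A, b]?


For [A, b]: 'b' ∈ FIRST(bB)
Entry: A -> bB


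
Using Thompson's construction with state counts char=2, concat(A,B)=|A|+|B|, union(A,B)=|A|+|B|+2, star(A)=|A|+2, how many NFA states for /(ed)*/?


Syntax tree has 2 char leaf(s), 0 union(s), 1 star(s)
chars contribute 2×2 = 4; each union adds +2; each star adds +2
Total: 4 + 0 + 2 = 6 states


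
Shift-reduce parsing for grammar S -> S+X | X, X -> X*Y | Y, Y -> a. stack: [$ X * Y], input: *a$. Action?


handle 'X*Y' on top
Action: reduce (X -> X*Y)


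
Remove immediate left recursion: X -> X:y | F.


Left-recursive alternatives: X:y; non-recursive: F
Introduce X': X -> FX', X' -> :yX' | ε


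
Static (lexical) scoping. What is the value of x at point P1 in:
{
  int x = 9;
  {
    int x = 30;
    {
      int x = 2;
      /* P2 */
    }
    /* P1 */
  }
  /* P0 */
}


x declared in the same block as P1
x = 30


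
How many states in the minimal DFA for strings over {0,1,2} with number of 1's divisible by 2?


Track (count of 1) mod 2: states 0..1, accept at 0
Minimal DFA: 2 states


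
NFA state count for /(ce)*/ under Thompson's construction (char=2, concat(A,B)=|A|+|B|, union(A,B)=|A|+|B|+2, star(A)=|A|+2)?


Syntax tree has 2 char leaf(s), 0 union(s), 1 star(s)
chars contribute 2×2 = 4; each union adds +2; each star adds +2
Total: 4 + 0 + 2 = 6 states


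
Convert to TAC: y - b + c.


Break into single-operator statements:
t1 = y - b
t2 = t1 + c


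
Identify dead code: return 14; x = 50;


statement follows a return and is unreachable
Dead: 'x = 50'


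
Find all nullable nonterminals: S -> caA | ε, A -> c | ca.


A nonterminal is nullable iff some alternative derives ε (directly, or every symbol in it is nullable)
Nullable: {S}


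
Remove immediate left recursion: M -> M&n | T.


Left-recursive alternatives: M&n; non-recursive: T
Introduce M': M -> TM', M' -> &nM' | ε


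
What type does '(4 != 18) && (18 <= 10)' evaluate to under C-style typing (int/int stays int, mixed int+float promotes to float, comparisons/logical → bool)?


Operand types: bool && bool
Rule: logical operators take bool operands and yield bool
Result type: bool


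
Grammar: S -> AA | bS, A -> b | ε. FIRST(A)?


Per alternative of A: FIRST(b) = {b}; FIRST(ε) = {ε}
FIRST(A) = {b, ε}


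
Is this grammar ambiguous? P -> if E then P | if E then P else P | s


dangling else: 'if E then if E then s else s' parses two ways
Ambiguous


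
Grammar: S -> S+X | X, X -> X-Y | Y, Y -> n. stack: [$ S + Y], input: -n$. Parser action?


'Y' (not preceded by X-) is the handle for X -> Y
Action: reduce (X -> Y)


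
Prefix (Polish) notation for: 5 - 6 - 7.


left-to-right (same/higher precedence on left): tree is (- (- 5 6) 7)
Prefix: - - 5 6 7


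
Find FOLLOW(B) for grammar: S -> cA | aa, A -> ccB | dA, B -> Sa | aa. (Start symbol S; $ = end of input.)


$ ∈ FOLLOW(S). For each A -> αBβ: add FIRST(β)\{ε} to FOLLOW(B); if β nullable, add FOLLOW(A).
FOLLOW(B) = {$, a}


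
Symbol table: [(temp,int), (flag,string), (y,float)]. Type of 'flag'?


Lookup 'flag' → type string


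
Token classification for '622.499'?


Pattern: digits with a decimal point
Type: FLOAT_LITERAL


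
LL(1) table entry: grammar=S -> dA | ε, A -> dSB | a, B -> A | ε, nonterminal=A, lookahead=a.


For [A, a]: 'a' ∈ FIRST(a)
Entry: A -> a


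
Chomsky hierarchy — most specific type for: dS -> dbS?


LHS has context (more than one symbol) and |LHS| ≤ |RHS|
Classification: Type 1 (Context-Sensitive)


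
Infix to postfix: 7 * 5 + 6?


Left to right (same or higher precedence on left)
Postfix: 7 5 * 6 +


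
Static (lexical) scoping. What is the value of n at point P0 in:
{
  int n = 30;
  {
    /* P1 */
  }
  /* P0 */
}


n declared in the same block as P0
n = 30


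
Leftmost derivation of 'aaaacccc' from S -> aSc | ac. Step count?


Derivation: S => aSc => aaScc => aaaSccc => aaaacccc
Steps: 4


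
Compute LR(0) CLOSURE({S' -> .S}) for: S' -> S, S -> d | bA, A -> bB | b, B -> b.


Start: S' -> .S
For each item with dot before a nonterminal B, add B -> .γ for every B-production
Closure: [S' -> .S, S -> .d, S -> .bA]


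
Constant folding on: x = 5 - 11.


5 - 11 = -6 at compile time
Optimized: x = -6


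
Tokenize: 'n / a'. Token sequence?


Scan left to right, longest-match per lexeme
Tokens: ID(n), OP(/), ID(a)


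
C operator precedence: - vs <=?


'-' is additive (level 9); '<=' is relational (level 7)
Higher level binds tighter
'-' has higher precedence than '<='


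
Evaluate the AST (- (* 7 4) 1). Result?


Evaluate inner: (* 7 4) = 28
Evaluate root: (- 28 1) = 27
Result: 27


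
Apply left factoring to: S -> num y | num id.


Common prefix: 'num'
Factored: S -> num S', S' -> y | id


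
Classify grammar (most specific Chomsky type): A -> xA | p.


Right-linear: every RHS is a terminal or a terminal followed by one nonterminal
Classification: Type 3 (Regular)


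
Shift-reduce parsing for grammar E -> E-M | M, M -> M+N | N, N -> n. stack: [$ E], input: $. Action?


start symbol E on stack, input exhausted
Action: accept


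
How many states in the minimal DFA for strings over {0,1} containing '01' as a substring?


KMP-style automaton: 2 progress states + 1 absorbing accept = 3
Minimal DFA: 3 states


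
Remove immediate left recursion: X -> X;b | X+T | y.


Left-recursive alternatives: X;b, X+T; non-recursive: y
Introduce X': X -> yX', X' -> ;bX' | +TX' | ε


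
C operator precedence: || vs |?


'|' is bitwise OR (level 3); '||' is logical OR (level 1)
Higher level binds tighter
'|' has higher precedence than '||'


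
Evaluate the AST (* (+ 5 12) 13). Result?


Evaluate inner: (+ 5 12) = 17
Evaluate root: (* 17 13) = 221
Result: 221


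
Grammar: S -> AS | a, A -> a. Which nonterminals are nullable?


A nonterminal is nullable iff some alternative derives ε (directly, or every symbol in it is nullable)
Nullable: {}


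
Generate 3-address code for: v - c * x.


Break into single-operator statements:
t1 = c * x
t2 = v - t1


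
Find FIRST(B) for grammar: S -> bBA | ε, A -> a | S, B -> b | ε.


Per alternative of B: FIRST(b) = {b}; FIRST(ε) = {ε}
FIRST(B) = {b, ε}


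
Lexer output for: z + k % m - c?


Scan left to right, longest-match per lexeme
Tokens: ID(z), OP(+), ID(k), OP(%), ID(m), OP(-), ID(c)


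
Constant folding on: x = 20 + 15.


20 + 15 = 35 at compile time
Optimized: x = 35


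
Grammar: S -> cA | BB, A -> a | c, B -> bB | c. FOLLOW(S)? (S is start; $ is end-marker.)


$ ∈ FOLLOW(S). For each A -> αBβ: add FIRST(β)\{ε} to FOLLOW(B); if β nullable, add FOLLOW(A).
FOLLOW(S) = {$}


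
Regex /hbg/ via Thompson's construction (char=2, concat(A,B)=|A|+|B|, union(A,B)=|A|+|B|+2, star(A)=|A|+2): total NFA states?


Syntax tree has 3 char leaf(s), 0 union(s), 0 star(s)
chars contribute 3×2 = 6; each union adds +2; each star adds +2
Total: 6 + 0 + 0 = 6 states


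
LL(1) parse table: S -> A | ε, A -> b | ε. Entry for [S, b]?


For [S, b]: 'b' ∈ FIRST(A)
Entry: S -> A


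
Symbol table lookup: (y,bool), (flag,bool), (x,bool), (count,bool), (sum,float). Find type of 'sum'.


Lookup 'sum' → type float


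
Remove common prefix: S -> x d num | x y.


Common prefix: 'x'
Factored: S -> x S', S' -> d num | y


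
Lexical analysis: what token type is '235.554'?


Pattern: digits with a decimal point
Type: FLOAT_LITERAL


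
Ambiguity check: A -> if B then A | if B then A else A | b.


dangling else: 'if B then if B then b else b' parses two ways
Ambiguous


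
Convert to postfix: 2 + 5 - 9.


Left to right (same or higher precedence on left)
Postfix: 2 5 + 9 -


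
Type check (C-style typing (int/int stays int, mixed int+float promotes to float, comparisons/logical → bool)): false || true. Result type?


Operand types: bool || bool
Rule: logical operators take bool operands and yield bool
Result type: bool


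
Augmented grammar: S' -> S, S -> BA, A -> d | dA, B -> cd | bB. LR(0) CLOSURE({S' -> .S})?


Start: S' -> .S
For each item with dot before a nonterminal B, add B -> .γ for every B-production
Closure: [S' -> .S, S -> .BA, B -> .cd, B -> .bB]


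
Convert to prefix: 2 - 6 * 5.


'*' binds tighter: tree is (- 2 (* 6 5))
Prefix: - 2 * 6 5


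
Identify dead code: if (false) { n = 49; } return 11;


condition is constant false, so the whole block is unreachable
Dead: 'if (false) { n = 49; }'


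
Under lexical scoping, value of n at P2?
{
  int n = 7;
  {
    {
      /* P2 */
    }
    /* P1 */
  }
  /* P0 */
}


P2's block does not declare n; resolves to the enclosing declaration at depth 0
n = 7


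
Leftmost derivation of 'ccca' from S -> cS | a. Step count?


Derivation: S => cS => ccS => cccS => ccca
Steps: 4


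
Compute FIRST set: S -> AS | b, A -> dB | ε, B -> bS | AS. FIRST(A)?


Per alternative of A: FIRST(dB) = {d}; FIRST(ε) = {ε}
FIRST(A) = {d, ε}


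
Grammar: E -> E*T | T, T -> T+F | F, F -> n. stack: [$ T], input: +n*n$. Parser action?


shift '+' to continue T -> T+F
Action: shift


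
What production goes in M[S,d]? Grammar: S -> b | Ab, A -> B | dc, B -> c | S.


For [S, d]: 'd' ∈ FIRST(Ab)
Entry: S -> Ab


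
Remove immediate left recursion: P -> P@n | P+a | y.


Left-recursive alternatives: P@n, P+a; non-recursive: y
Introduce P': P -> yP', P' -> @nP' | +aP' | ε


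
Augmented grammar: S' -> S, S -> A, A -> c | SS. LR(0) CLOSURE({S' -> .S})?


Start: S' -> .S
For each item with dot before a nonterminal B, add B -> .γ for every B-production
Closure: [S' -> .S, S -> .A, A -> .c, A -> .SS]


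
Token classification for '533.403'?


Pattern: digits with a decimal point
Type: FLOAT_LITERAL


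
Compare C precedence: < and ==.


'<' is relational (level 7); '==' is equality (level 6)
Higher level binds tighter
'<' has higher precedence than '=='
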